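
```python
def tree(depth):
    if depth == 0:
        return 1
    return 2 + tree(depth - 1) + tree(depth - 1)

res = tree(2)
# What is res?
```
Call trace (a repeated sub-call is expanded the first time; later identical calls just restate its return value):
tree(depth=2)
  tree(depth=1)
    tree(depth=0)
    -> return 1
    tree(depth=0)
    -> return 1
  -> return 4
  tree(depth=1) -> return 4  (same call as traced above)
-> return 10

Final answer: 10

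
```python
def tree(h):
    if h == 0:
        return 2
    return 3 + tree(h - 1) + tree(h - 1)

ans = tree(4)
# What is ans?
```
Call trace (a repeated sub-call is expanded the first time; later identical calls just restate its return value):
tree(h=4)
  tree(h=3)
    tree(h=2)
      tree(h=1)
        tree(h=0)
        -> return 2
        tree(h=0)
        -> return 2
      -> return 7
      tree(h=1) -> return 7  (same call as traced above)
    -> return 17
    tree(h=2) -> return 17  (same call as traced above)
  -> return 37
  tree(h=3) -> return 37  (same call as traced above)
-> return 77

Final answer: 77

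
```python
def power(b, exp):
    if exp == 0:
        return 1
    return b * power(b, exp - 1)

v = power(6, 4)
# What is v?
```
Call trace:
power(b=6, exp=4)
  power(b=6, exp=3)
    power(b=6, exp=2)
      power(b=6, exp=1)
        power(b=6, exp=0)
        -> return 1
      -> return 6
    -> return 36
  -> return 216
-> return 1296

Final answer: 1296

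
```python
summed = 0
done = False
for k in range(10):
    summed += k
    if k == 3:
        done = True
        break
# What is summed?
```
Trace:
  summed=0
  summed=0, done=False
  summed=0, done=False, k=0
  summed=1, done=False, k=1
  summed=3, done=False, k=2
  summed=6, done=True, k=3

Final answer: 6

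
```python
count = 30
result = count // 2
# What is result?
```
Trace:
  count=30
  count=30, result=15

Final answer: 15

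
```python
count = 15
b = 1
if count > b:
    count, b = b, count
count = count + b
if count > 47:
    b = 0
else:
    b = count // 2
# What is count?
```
Trace:
  count=15
  count=15, b=1
  count=1, b=15
  count=16, b=15
  count=16, b=8

Final answer: 16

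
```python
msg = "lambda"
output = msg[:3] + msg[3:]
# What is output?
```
Trace:
  msg='lambda'
  msg='lambda', output='lambda'

Final answer: 'lambda'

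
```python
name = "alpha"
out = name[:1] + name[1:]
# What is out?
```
Trace:
  name='alpha'
  name='alpha', out='alpha'

Final answer: 'alpha'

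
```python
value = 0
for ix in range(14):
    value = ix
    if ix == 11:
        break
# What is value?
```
Trace:
  value=0
  value=0, ix=0
  value=1, ix=1
  value=2, ix=2
  value=3, ix=3
  value=4, ix=4
  value=5, ix=5
  value=6, ix=6
  value=7, ix=7
  value=8, ix=8
  value=9, ix=9
  value=10, ix=10
  value=11, ix=11

Final answer: 11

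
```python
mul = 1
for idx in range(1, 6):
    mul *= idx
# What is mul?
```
Trace:
  mul=1
  mul=1, idx=1
  mul=2, idx=2
  mul=6, idx=3
  mul=24, idx=4
  mul=120, idx=5

Final answer: 120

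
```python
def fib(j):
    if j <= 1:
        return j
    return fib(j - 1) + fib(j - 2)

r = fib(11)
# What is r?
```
Call trace (a repeated sub-call is expanded the first time; later identical calls just restate its return value):
fib(j=11)
  fib(j=10)
    fib(j=9)
      fib(j=8)
        fib(j=7)
          fib(j=6)
            fib(j=5)
              fib(j=4)
                fib(j=3)
                  fib(j=2)
                    fib(j=1)
                    -> return 1
                    fib(j=0)
                    -> return 0
                  -> return 1
                  fib(j=1)
                  -> return 1
                -> return 2
                fib(j=2) -> return 1  (same call as traced above)
              -> return 3
              fib(j=3) -> return 2  (same call as traced above)
            -> return 5
            fib(j=4) -> return 3  (same call as traced above)
          -> return 8
          fib(j=5) -> return 5  (same call as traced above)
        -> return 13
        fib(j=6) -> return 8  (same call as traced above)
      -> return 21
      fib(j=7) -> return 13  (same call as traced above)
    -> return 34
    fib(j=8) -> return 21  (same call as traced above)
  -> return 55
  fib(j=9) -> return 34  (same call as traced above)
-> return 89

Final answer: 89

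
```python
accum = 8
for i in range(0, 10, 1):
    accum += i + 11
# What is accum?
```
Trace:
  accum=8
  accum=19, i=0
  accum=31, i=1
  accum=44, i=2
  accum=58, i=3
  accum=73, i=4
  accum=89, i=5
  accum=106, i=6
  accum=124, i=7
  accum=143, i=8
  accum=163, i=9

Final answer: 163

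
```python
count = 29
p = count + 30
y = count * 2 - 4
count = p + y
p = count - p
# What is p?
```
Trace:
  count=29
  count=29, p=59
  count=29, p=59, y=54
  count=113, p=59, y=54
  count=113, p=54, y=54

Final answer: 54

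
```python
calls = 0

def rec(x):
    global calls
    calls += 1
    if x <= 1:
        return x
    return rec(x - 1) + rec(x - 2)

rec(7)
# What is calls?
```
Call trace (a repeated sub-call is expanded the first time; later identical calls just restate its return value):
rec(x=7)
  rec(x=6)
    rec(x=5)
      rec(x=4)
        rec(x=3)
          rec(x=2)
            rec(x=1)
            -> return 1
            rec(x=0)
            -> return 0
          -> return 1
          rec(x=1)
          -> return 1
        -> return 2
        rec(x=2) -> return 1  (same call as traced above)
      -> return 3
      rec(x=3) -> return 2  (same call as traced above)
    -> return 5
    rec(x=4) -> return 3  (same call as traced above)
  -> return 8
  rec(x=5) -> return 5  (same call as traced above)
-> return 13

calls is incremented once per call, so count the calls in each subtree. Let C(x) = number of calls made by rec(x).
C(0) = C(1) = 1 (base case, no recursion); C(x) = 1 + C(x - 1) + C(x - 2) otherwise.
C(2) = 1 + C(1) + C(0) = 1 + 1 + 1 = 3
C(3) = 1 + C(2) + C(1) = 1 + 3 + 1 = 5
C(4) = 1 + C(3) + C(2) = 1 + 5 + 3 = 9
C(5) = 1 + C(4) + C(3) = 1 + 9 + 5 = 15
C(6) = 1 + C(5) + C(4) = 1 + 15 + 9 = 25
C(7) = 1 + C(6) + C(5) = 1 + 25 + 15 = 41
calls = C(7) = 41

Final answer: 41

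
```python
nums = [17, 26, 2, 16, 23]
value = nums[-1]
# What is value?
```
Trace:
  nums=[17, 26, 2, 16, 23]
  nums=[17, 26, 2, 16, 23], value=23

Final answer: 23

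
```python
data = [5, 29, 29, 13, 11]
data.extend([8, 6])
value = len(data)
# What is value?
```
Trace:
  data=[5, 29, 29, 13, 11]
  data=[5, 29, 29, 13, 11, 8, 6]
  data=[5, 29, 29, 13, 11, 8, 6], value=7

Final answer: 7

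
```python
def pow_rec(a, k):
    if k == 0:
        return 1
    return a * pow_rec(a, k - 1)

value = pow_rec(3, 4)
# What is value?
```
Call trace:
pow_rec(a=3, k=4)
  pow_rec(a=3, k=3)
    pow_rec(a=3, k=2)
      pow_rec(a=3, k=1)
        pow_rec(a=3, k=0)
        -> return 1
      -> return 3
    -> return 9
  -> return 27
-> return 81

Final answer: 81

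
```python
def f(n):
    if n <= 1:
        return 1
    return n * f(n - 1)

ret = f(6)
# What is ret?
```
Call trace:
f(n=6)
  f(n=5)
    f(n=4)
      f(n=3)
        f(n=2)
          f(n=1)
          -> return 1
        -> return 2
      -> return 6
    -> return 24
  -> return 120
-> return 720

Final answer: 720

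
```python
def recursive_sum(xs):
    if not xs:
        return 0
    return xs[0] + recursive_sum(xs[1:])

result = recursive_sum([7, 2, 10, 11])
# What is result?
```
Call trace:
recursive_sum(xs=[7, 2, 10, 11])
  recursive_sum(xs=[2, 10, 11])
    recursive_sum(xs=[10, 11])
      recursive_sum(xs=[11])
        recursive_sum(xs=[])
        -> return 0
      -> return 11
    -> return 21
  -> return 23
-> return 30

Final answer: 30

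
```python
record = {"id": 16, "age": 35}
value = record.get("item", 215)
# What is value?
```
Trace:
  record={'id': 16, 'age': 35}
  record={'id': 16, 'age': 35}, value=215

Final answer: 215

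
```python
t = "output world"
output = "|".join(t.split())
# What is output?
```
Trace:
  t='output world'
  t='output world', output='output|world'

Final answer: 'output|world'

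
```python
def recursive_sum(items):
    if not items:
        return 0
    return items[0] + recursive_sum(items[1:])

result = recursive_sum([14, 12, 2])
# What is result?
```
Call trace:
recursive_sum(items=[14, 12, 2])
  recursive_sum(items=[12, 2])
    recursive_sum(items=[2])
      recursive_sum(items=[])
      -> return 0
    -> return 2
  -> return 14
-> return 28

Final answer: 28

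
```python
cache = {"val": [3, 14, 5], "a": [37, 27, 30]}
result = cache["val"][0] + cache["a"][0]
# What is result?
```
Trace:
  cache={'val': [3, 14, 5], 'a': [37, 27, 30]}
  cache={'val': [3, 14, 5], 'a': [37, 27, 30]}, result=40

Final answer: 40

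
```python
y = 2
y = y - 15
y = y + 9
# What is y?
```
Trace:
  y=2
  y=-13
  y=-4

Final answer: -4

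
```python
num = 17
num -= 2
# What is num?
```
Trace:
  num=17
  num=15

Final answer: 15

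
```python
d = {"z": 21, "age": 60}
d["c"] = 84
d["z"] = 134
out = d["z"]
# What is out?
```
Trace:
  d={'z': 21, 'age': 60}
  d={'z': 21, 'age': 60, 'c': 84}
  d={'z': 134, 'age': 60, 'c': 84}
  d={'z': 134, 'age': 60, 'c': 84}, out=134

Final answer: 134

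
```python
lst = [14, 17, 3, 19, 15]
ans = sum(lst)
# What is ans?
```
Trace:
  lst=[14, 17, 3, 19, 15]
  lst=[14, 17, 3, 19, 15], ans=68

Final answer: 68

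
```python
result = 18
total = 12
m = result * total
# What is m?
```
Trace:
  result=18
  result=18, total=12
  result=18, total=12, m=216

Final answer: 216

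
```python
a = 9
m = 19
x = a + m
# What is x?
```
Trace:
  a=9
  a=9, m=19
  a=9, m=19, x=28

Final answer: 28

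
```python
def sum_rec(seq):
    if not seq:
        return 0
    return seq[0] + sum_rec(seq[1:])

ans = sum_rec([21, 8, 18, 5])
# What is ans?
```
Call trace:
sum_rec(seq=[21, 8, 18, 5])
  sum_rec(seq=[8, 18, 5])
    sum_rec(seq=[18, 5])
      sum_rec(seq=[5])
        sum_rec(seq=[])
        -> return 0
      -> return 5
    -> return 23
  -> return 31
-> return 52

Final answer: 52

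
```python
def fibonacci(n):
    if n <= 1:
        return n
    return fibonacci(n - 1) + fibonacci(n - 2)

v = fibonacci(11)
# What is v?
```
Call trace (a repeated sub-call is expanded the first time; later identical calls just restate its return value):
fibonacci(n=11)
  fibonacci(n=10)
    fibonacci(n=9)
      fibonacci(n=8)
        fibonacci(n=7)
          fibonacci(n=6)
            fibonacci(n=5)
              fibonacci(n=4)
                fibonacci(n=3)
                  fibonacci(n=2)
                    fibonacci(n=1)
                    -> return 1
                    fibonacci(n=0)
                    -> return 0
                  -> return 1
                  fibonacci(n=1)
                  -> return 1
                -> return 2
                fibonacci(n=2) -> return 1  (same call as traced above)
              -> return 3
              fibonacci(n=3) -> return 2  (same call as traced above)
            -> return 5
            fibonacci(n=4) -> return 3  (same call as traced above)
          -> return 8
          fibonacci(n=5) -> return 5  (same call as traced above)
        -> return 13
        fibonacci(n=6) -> return 8  (same call as traced above)
      -> return 21
      fibonacci(n=7) -> return 13  (same call as traced above)
    -> return 34
    fibonacci(n=8) -> return 21  (same call as traced above)
  -> return 55
  fibonacci(n=9) -> return 34  (same call as traced above)
-> return 89

Final answer: 89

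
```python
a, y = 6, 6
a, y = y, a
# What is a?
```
Trace:
  a=6, y=6
  a=6, y=6

Final answer: 6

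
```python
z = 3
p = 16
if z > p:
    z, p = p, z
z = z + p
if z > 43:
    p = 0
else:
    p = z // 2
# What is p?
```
Trace:
  z=3
  z=3, p=16
  z=3, p=16
  z=19, p=16
  z=19, p=9

Final answer: 9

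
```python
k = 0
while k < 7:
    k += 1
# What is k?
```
Trace:
  k=0
  k=1
  k=2
  k=3
  k=4
  k=5
  k=6
  k=7

Final answer: 7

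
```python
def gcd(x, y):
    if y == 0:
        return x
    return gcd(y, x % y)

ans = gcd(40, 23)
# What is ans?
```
Call trace:
gcd(x=40, y=23)
  gcd(x=23, y=17)
    gcd(x=17, y=6)
      gcd(x=6, y=5)
        gcd(x=5, y=1)
          gcd(x=1, y=0)
          -> return 1
        -> return 1
      -> return 1
    -> return 1
  -> return 1
-> return 1

Final answer: 1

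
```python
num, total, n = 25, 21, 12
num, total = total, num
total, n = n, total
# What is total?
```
Trace:
  num=25, total=21, n=12
  num=21, total=25, n=12
  num=21, total=12, n=25

Final answer: 12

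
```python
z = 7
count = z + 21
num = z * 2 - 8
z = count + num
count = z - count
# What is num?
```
Trace:
  z=7
  z=7, count=28
  z=7, count=28, num=6
  z=34, count=28, num=6
  z=34, count=6, num=6

Final answer: 6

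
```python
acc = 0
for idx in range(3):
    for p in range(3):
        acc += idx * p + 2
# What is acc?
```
Trace:
  acc=0
  acc=2, idx=0, p=0
  acc=4, idx=0, p=1
  acc=6, idx=0, p=2
  acc=8, idx=1, p=0
  acc=11, idx=1, p=1
  acc=15, idx=1, p=2
  acc=17, idx=2, p=0
  acc=21, idx=2, p=1
  acc=27, idx=2, p=2

Final answer: 27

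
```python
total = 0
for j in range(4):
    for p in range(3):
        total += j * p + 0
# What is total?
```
Trace:
  total=0
  total=0, j=0, p=0
  total=0, j=0, p=1
  total=0, j=0, p=2
  total=0, j=1, p=0
  total=1, j=1, p=1
  total=3, j=1, p=2
  total=3, j=2, p=0
  total=5, j=2, p=1
  total=9, j=2, p=2
  total=9, j=3, p=0
  total=12, j=3, p=1
  total=18, j=3, p=2

Final answer: 18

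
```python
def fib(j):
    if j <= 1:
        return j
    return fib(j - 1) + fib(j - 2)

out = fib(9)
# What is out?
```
Call trace (a repeated sub-call is expanded the first time; later identical calls just restate its return value):
fib(j=9)
  fib(j=8)
    fib(j=7)
      fib(j=6)
        fib(j=5)
          fib(j=4)
            fib(j=3)
              fib(j=2)
                fib(j=1)
                -> return 1
                fib(j=0)
                -> return 0
              -> return 1
              fib(j=1)
              -> return 1
            -> return 2
            fib(j=2) -> return 1  (same call as traced above)
          -> return 3
          fib(j=3) -> return 2  (same call as traced above)
        -> return 5
        fib(j=4) -> return 3  (same call as traced above)
      -> return 8
      fib(j=5) -> return 5  (same call as traced above)
    -> return 13
    fib(j=6) -> return 8  (same call as traced above)
  -> return 21
  fib(j=7) -> return 13  (same call as traced above)
-> return 34

Final answer: 34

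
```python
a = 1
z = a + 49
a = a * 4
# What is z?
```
Trace:
  a=1
  a=1, z=50
  a=4, z=50

Final answer: 50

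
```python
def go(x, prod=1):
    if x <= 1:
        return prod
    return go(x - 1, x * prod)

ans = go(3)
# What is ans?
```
Call trace:
go(x=3, prod=1)
  go(x=2, prod=3)
    go(x=1, prod=6)
    -> return 6
  -> return 6
-> return 6

Final answer: 6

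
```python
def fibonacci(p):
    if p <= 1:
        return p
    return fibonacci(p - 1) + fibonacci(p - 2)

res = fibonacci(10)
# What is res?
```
Call trace (a repeated sub-call is expanded the first time; later identical calls just restate its return value):
fibonacci(p=10)
  fibonacci(p=9)
    fibonacci(p=8)
      fibonacci(p=7)
        fibonacci(p=6)
          fibonacci(p=5)
            fibonacci(p=4)
              fibonacci(p=3)
                fibonacci(p=2)
                  fibonacci(p=1)
                  -> return 1
                  fibonacci(p=0)
                  -> return 0
                -> return 1
                fibonacci(p=1)
                -> return 1
              -> return 2
              fibonacci(p=2) -> return 1  (same call as traced above)
            -> return 3
            fibonacci(p=3) -> return 2  (same call as traced above)
          -> return 5
          fibonacci(p=4) -> return 3  (same call as traced above)
        -> return 8
        fibonacci(p=5) -> return 5  (same call as traced above)
      -> return 13
      fibonacci(p=6) -> return 8  (same call as traced above)
    -> return 21
    fibonacci(p=7) -> return 13  (same call as traced above)
  -> return 34
  fibonacci(p=8) -> return 21  (same call as traced above)
-> return 55

Final answer: 55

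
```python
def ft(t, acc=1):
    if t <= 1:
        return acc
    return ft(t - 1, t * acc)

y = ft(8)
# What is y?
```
Call trace:
ft(t=8, acc=1)
  ft(t=7, acc=8)
    ft(t=6, acc=56)
      ft(t=5, acc=336)
        ft(t=4, acc=1680)
          ft(t=3, acc=6720)
            ft(t=2, acc=20160)
              ft(t=1, acc=40320)
              -> return 40320
            -> return 40320
          -> return 40320
        -> return 40320
      -> return 40320
    -> return 40320
  -> return 40320
-> return 40320

Final answer: 40320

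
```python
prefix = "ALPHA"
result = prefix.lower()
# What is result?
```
Trace:
  prefix='ALPHA'
  prefix='ALPHA', result='alpha'

Final answer: 'alpha'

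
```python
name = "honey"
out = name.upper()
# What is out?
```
Trace:
  name='honey'
  name='honey', out='HONEY'

Final answer: 'HONEY'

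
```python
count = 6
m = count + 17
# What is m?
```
Trace:
  count=6
  count=6, m=23

Final answer: 23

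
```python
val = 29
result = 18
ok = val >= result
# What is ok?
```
Trace:
  val=29
  val=29, result=18
  val=29, result=18, ok=True

Final answer: True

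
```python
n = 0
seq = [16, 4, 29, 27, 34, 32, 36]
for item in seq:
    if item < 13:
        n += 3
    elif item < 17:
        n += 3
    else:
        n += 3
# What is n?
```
Trace:
  n=0
  n=3, item=16
  n=6, item=4
  n=9, item=29
  n=12, item=27
  n=15, item=34
  n=18, item=32
  n=21, item=36

Final answer: 21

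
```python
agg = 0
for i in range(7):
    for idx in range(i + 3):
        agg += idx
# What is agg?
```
Trace:
  agg=0
  agg=0, i=0, idx=0
  agg=1, i=0, idx=1
  agg=3, i=0, idx=2
  agg=3, i=1, idx=0
  agg=4, i=1, idx=1
  agg=6, i=1, idx=2
  agg=9, i=1, idx=3
  agg=9, i=2, idx=0
  agg=10, i=2, idx=1
  agg=12, i=2, idx=2
  agg=15, i=2, idx=3
  agg=19, i=2, idx=4
  agg=19, i=3, idx=0
  agg=20, i=3, idx=1
  agg=22, i=3, idx=2
  agg=25, i=3, idx=3
  agg=29, i=3, idx=4
  agg=34, i=3, idx=5
  agg=34, i=4, idx=0
  agg=35, i=4, idx=1
  agg=37, i=4, idx=2
  agg=40, i=4, idx=3
  agg=44, i=4, idx=4
  agg=49, i=4, idx=5
  agg=55, i=4, idx=6
  agg=55, i=5, idx=0
  agg=56, i=5, idx=1
  agg=58, i=5, idx=2
  agg=61, i=5, idx=3
  agg=65, i=5, idx=4
  agg=70, i=5, idx=5
  agg=76, i=5, idx=6
  agg=83, i=5, idx=7
  agg=83, i=6, idx=0
  agg=84, i=6, idx=1
  agg=86, i=6, idx=2
  agg=89, i=6, idx=3
  agg=93, i=6, idx=4
  agg=98, i=6, idx=5
  agg=104, i=6, idx=6
  agg=111, i=6, idx=7
  agg=119, i=6, idx=8

Final answer: 119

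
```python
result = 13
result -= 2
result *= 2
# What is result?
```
Trace:
  result=13
  result=11
  result=22

Final answer: 22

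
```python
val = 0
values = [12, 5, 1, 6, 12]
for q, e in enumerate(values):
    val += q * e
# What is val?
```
Trace:
  val=0
  val=0, q=0, e=12
  val=5, q=1, e=5
  val=7, q=2, e=1
  val=25, q=3, e=6
  val=73, q=4, e=12

Final answer: 73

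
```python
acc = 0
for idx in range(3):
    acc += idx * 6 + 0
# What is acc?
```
Trace:
  acc=0
  acc=0, idx=0
  acc=6, idx=1
  acc=18, idx=2

Final answer: 18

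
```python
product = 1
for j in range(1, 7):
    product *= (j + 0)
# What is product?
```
Trace:
  product=1
  product=1, j=1
  product=2, j=2
  product=6, j=3
  product=24, j=4
  product=120, j=5
  product=720, j=6

Final answer: 720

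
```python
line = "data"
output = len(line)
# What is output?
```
Trace:
  line='data'
  line='data', output=4

Final answer: 4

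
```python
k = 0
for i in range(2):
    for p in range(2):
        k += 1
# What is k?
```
Trace:
  k=0
  k=1, i=0, p=0
  k=2, i=0, p=1
  k=3, i=1, p=0
  k=4, i=1, p=1

Final answer: 4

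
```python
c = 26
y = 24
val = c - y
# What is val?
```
Trace:
  c=26
  c=26, y=24
  c=26, y=24, val=2

Final answer: 2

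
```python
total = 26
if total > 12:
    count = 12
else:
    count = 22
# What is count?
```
Trace:
  total=26
  total=26, count=12

Final answer: 12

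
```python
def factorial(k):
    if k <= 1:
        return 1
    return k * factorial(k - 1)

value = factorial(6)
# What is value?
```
Call trace:
factorial(k=6)
  factorial(k=5)
    factorial(k=4)
      factorial(k=3)
        factorial(k=2)
          factorial(k=1)
          -> return 1
        -> return 2
      -> return 6
    -> return 24
  -> return 120
-> return 720

Final answer: 720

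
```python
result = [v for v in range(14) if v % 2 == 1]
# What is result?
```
Trace:
  v=0
  v=1
  v=2
  v=3
  v=4
  v=5
  v=6
  v=7
  v=8
  v=9
  v=10
  v=11
  v=12
  v=13
  result=[1, 3, 5, 7, 9, 11, 13]

Final answer: [1, 3, 5, 7, 9, 11, 13]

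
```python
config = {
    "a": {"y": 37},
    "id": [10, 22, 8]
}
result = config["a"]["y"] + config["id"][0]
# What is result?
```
Trace:
  config={'a': {'y': 37}, 'id': [10, 22, 8]}
  config={'a': {'y': 37}, 'id': [10, 22, 8]}, result=47

Final answer: 47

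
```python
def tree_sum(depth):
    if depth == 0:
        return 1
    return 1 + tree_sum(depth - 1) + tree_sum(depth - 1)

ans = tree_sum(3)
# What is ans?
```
Call trace (a repeated sub-call is expanded the first time; later identical calls just restate its return value):
tree_sum(depth=3)
  tree_sum(depth=2)
    tree_sum(depth=1)
      tree_sum(depth=0)
      -> return 1
      tree_sum(depth=0)
      -> return 1
    -> return 3
    tree_sum(depth=1) -> return 3  (same call as traced above)
  -> return 7
  tree_sum(depth=2) -> return 7  (same call as traced above)
-> return 15

Final answer: 15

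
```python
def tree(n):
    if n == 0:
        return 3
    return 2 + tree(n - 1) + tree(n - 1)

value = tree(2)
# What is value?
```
Call trace (a repeated sub-call is expanded the first time; later identical calls just restate its return value):
tree(n=2)
  tree(n=1)
    tree(n=0)
    -> return 3
    tree(n=0)
    -> return 3
  -> return 8
  tree(n=1) -> return 8  (same call as traced above)
-> return 18

Final answer: 18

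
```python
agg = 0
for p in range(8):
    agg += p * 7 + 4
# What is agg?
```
Trace:
  agg=0
  agg=4, p=0
  agg=15, p=1
  agg=33, p=2
  agg=58, p=3
  agg=90, p=4
  agg=129, p=5
  agg=175, p=6
  agg=228, p=7

Final answer: 228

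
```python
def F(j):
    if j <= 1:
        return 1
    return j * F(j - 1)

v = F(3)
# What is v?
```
Call trace:
F(j=3)
  F(j=2)
    F(j=1)
    -> return 1
  -> return 2
-> return 6

Final answer: 6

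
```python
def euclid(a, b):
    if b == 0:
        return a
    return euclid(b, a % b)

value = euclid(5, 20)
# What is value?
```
Call trace:
euclid(a=5, b=20)
  euclid(a=20, b=5)
    euclid(a=5, b=0)
    -> return 5
  -> return 5
-> return 5

Final answer: 5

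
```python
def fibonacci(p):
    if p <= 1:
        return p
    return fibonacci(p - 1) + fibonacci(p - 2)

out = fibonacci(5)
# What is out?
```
Call trace (a repeated sub-call is expanded the first time; later identical calls just restate its return value):
fibonacci(p=5)
  fibonacci(p=4)
    fibonacci(p=3)
      fibonacci(p=2)
        fibonacci(p=1)
        -> return 1
        fibonacci(p=0)
        -> return 0
      -> return 1
      fibonacci(p=1)
      -> return 1
    -> return 2
    fibonacci(p=2) -> return 1  (same call as traced above)
  -> return 3
  fibonacci(p=3) -> return 2  (same call as traced above)
-> return 5

Final answer: 5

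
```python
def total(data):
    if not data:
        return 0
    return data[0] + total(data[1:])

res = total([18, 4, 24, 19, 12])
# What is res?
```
Call trace:
total(data=[18, 4, 24, 19, 12])
  total(data=[4, 24, 19, 12])
    total(data=[24, 19, 12])
      total(data=[19, 12])
        total(data=[12])
          total(data=[])
          -> return 0
        -> return 12
      -> return 31
    -> return 55
  -> return 59
-> return 77

Final answer: 77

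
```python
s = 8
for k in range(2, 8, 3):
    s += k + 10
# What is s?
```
Trace:
  s=8
  s=20, k=2
  s=35, k=5

Final answer: 35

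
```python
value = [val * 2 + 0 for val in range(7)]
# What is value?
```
Trace:
  val=0
  val=1
  val=2
  val=3
  val=4
  val=5
  val=6
  value=[0, 2, 4, 6, 8, 10, 12]

Final answer: [0, 2, 4, 6, 8, 10, 12]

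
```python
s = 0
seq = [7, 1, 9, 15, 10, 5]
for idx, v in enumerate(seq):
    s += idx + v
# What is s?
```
Trace:
  s=0
  s=7, idx=0, v=7
  s=9, idx=1, v=1
  s=20, idx=2, v=9
  s=38, idx=3, v=15
  s=52, idx=4, v=10
  s=62, idx=5, v=5

Final answer: 62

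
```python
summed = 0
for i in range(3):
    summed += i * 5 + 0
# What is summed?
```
Trace:
  summed=0
  summed=0, i=0
  summed=5, i=1
  summed=15, i=2

Final answer: 15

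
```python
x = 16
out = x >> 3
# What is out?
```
Trace:
  x=16
  x=16, out=2

Final answer: 2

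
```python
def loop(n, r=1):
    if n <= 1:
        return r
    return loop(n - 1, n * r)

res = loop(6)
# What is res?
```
Call trace:
loop(n=6, r=1)
  loop(n=5, r=6)
    loop(n=4, r=30)
      loop(n=3, r=120)
        loop(n=2, r=360)
          loop(n=1, r=720)
          -> return 720
        -> return 720
      -> return 720
    -> return 720
  -> return 720
-> return 720

Final answer: 720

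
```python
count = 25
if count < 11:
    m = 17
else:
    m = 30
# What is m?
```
Trace:
  count=25
  count=25, m=30

Final answer: 30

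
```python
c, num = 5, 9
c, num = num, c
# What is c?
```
Trace:
  c=5, num=9
  c=9, num=5

Final answer: 9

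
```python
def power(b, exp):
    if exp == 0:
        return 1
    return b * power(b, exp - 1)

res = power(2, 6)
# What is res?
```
Call trace:
power(b=2, exp=6)
  power(b=2, exp=5)
    power(b=2, exp=4)
      power(b=2, exp=3)
        power(b=2, exp=2)
          power(b=2, exp=1)
            power(b=2, exp=0)
            -> return 1
          -> return 2
        -> return 4
      -> return 8
    -> return 16
  -> return 32
-> return 64

Final answer: 64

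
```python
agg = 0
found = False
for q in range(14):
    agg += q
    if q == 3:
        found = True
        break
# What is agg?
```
Trace:
  agg=0
  agg=0, found=False
  agg=0, found=False, q=0
  agg=1, found=False, q=1
  agg=3, found=False, q=2
  agg=6, found=True, q=3

Final answer: 6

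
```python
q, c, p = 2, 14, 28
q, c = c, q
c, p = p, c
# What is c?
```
Trace:
  q=2, c=14, p=28
  q=14, c=2, p=28
  q=14, c=28, p=2

Final answer: 28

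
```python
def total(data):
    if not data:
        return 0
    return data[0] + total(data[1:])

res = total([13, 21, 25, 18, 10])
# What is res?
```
Call trace:
total(data=[13, 21, 25, 18, 10])
  total(data=[21, 25, 18, 10])
    total(data=[25, 18, 10])
      total(data=[18, 10])
        total(data=[10])
          total(data=[])
          -> return 0
        -> return 10
      -> return 28
    -> return 53
  -> return 74
-> return 87

Final answer: 87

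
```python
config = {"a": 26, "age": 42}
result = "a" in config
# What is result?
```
Trace:
  config={'a': 26, 'age': 42}
  config={'a': 26, 'age': 42}, result=True

Final answer: True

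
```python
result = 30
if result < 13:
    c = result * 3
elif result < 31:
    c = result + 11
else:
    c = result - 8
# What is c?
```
Trace:
  result=30
  result=30, c=41

Final answer: 41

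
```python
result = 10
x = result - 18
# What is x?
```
Trace:
  result=10
  result=10, x=-8

Final answer: -8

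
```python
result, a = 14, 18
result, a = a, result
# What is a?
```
Trace:
  result=14, a=18
  result=18, a=14

Final answer: 14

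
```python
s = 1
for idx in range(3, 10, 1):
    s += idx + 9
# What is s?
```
Trace:
  s=1
  s=13, idx=3
  s=26, idx=4
  s=40, idx=5
  s=55, idx=6
  s=71, idx=7
  s=88, idx=8
  s=106, idx=9

Final answer: 106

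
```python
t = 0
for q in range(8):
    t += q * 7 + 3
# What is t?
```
Trace:
  t=0
  t=3, q=0
  t=13, q=1
  t=30, q=2
  t=54, q=3
  t=85, q=4
  t=123, q=5
  t=168, q=6
  t=220, q=7

Final answer: 220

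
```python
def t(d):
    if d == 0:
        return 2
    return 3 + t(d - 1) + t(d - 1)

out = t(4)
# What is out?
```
Call trace (a repeated sub-call is expanded the first time; later identical calls just restate its return value):
t(d=4)
  t(d=3)
    t(d=2)
      t(d=1)
        t(d=0)
        -> return 2
        t(d=0)
        -> return 2
      -> return 7
      t(d=1) -> return 7  (same call as traced above)
    -> return 17
    t(d=2) -> return 17  (same call as traced above)
  -> return 37
  t(d=3) -> return 37  (same call as traced above)
-> return 77

Final answer: 77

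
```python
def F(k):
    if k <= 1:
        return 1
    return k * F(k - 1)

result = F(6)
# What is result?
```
Call trace:
F(k=6)
  F(k=5)
    F(k=4)
      F(k=3)
        F(k=2)
          F(k=1)
          -> return 1
        -> return 2
      -> return 6
    -> return 24
  -> return 120
-> return 720

Final answer: 720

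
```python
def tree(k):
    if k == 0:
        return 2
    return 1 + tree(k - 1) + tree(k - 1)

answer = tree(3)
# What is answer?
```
Call trace (a repeated sub-call is expanded the first time; later identical calls just restate its return value):
tree(k=3)
  tree(k=2)
    tree(k=1)
      tree(k=0)
      -> return 2
      tree(k=0)
      -> return 2
    -> return 5
    tree(k=1) -> return 5  (same call as traced above)
  -> return 11
  tree(k=2) -> return 11  (same call as traced above)
-> return 23

Final answer: 23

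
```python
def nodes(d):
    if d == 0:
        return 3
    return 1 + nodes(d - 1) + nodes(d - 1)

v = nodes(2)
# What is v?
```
Call trace (a repeated sub-call is expanded the first time; later identical calls just restate its return value):
nodes(d=2)
  nodes(d=1)
    nodes(d=0)
    -> return 3
    nodes(d=0)
    -> return 3
  -> return 7
  nodes(d=1) -> return 7  (same call as traced above)
-> return 15

Final answer: 15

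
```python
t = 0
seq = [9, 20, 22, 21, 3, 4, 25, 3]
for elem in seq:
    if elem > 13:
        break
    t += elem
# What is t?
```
Trace:
  t=0
  t=9, elem=9
  t=9, elem=20

Final answer: 9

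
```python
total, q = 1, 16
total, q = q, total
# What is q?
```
Trace:
  total=1, q=16
  total=16, q=1

Final answer: 1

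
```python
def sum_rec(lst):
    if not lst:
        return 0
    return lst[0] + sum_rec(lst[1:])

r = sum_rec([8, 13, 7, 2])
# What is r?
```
Call trace:
sum_rec(lst=[8, 13, 7, 2])
  sum_rec(lst=[13, 7, 2])
    sum_rec(lst=[7, 2])
      sum_rec(lst=[2])
        sum_rec(lst=[])
        -> return 0
      -> return 2
    -> return 9
  -> return 22
-> return 30

Final answer: 30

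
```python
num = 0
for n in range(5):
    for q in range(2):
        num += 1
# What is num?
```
Trace:
  num=0
  num=1, n=0, q=0
  num=2, n=0, q=1
  num=3, n=1, q=0
  num=4, n=1, q=1
  num=5, n=2, q=0
  num=6, n=2, q=1
  num=7, n=3, q=0
  num=8, n=3, q=1
  num=9, n=4, q=0
  num=10, n=4, q=1

Final answer: 10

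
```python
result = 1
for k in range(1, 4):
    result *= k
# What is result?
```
Trace:
  result=1
  result=1, k=1
  result=2, k=2
  result=6, k=3

Final answer: 6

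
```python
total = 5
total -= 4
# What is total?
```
Trace:
  total=5
  total=1

Final answer: 1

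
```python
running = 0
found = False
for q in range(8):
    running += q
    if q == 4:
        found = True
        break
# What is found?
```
Trace:
  running=0
  running=0, found=False
  running=0, found=False, q=0
  running=1, found=False, q=1
  running=3, found=False, q=2
  running=6, found=False, q=3
  running=10, found=True, q=4

Final answer: True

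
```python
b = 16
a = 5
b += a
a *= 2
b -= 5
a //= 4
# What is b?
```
Trace:
  b=16
  b=16, a=5
  b=21, a=5
  b=21, a=10
  b=16, a=10
  b=16, a=2

Final answer: 16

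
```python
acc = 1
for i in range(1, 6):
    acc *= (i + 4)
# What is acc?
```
Trace:
  acc=1
  acc=5, i=1
  acc=30, i=2
  acc=210, i=3
  acc=1680, i=4
  acc=15120, i=5

Final answer: 15120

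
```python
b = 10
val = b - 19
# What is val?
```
Trace:
  b=10
  b=10, val=-9

Final answer: -9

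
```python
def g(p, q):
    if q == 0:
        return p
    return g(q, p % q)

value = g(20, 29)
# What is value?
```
Call trace:
g(p=20, q=29)
  g(p=29, q=20)
    g(p=20, q=9)
      g(p=9, q=2)
        g(p=2, q=1)
          g(p=1, q=0)
          -> return 1
        -> return 1
      -> return 1
    -> return 1
  -> return 1
-> return 1

Final answer: 1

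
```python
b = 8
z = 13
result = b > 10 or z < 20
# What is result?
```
Trace:
  b=8
  b=8, z=13
  b=8, z=13, result=True

Final answer: True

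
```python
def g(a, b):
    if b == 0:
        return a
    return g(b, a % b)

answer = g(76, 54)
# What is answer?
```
Call trace:
g(a=76, b=54)
  g(a=54, b=22)
    g(a=22, b=10)
      g(a=10, b=2)
        g(a=2, b=0)
        -> return 2
      -> return 2
    -> return 2
  -> return 2
-> return 2

Final answer: 2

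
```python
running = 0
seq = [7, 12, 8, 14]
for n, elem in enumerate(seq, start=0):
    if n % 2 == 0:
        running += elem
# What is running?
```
Trace:
  running=0
  running=7, n=0, elem=7
  running=7, n=1, elem=12
  running=15, n=2, elem=8
  running=15, n=3, elem=14

Final answer: 15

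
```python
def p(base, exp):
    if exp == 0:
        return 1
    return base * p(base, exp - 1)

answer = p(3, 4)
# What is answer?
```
Call trace:
p(base=3, exp=4)
  p(base=3, exp=3)
    p(base=3, exp=2)
      p(base=3, exp=1)
        p(base=3, exp=0)
        -> return 1
      -> return 3
    -> return 9
  -> return 27
-> return 81

Final answer: 81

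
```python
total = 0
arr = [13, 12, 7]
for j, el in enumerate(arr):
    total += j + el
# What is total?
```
Trace:
  total=0
  total=13, j=0, el=13
  total=26, j=1, el=12
  total=35, j=2, el=7

Final answer: 35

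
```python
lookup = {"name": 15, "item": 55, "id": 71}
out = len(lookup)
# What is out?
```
Trace:
  lookup={'name': 15, 'item': 55, 'id': 71}
  lookup={'name': 15, 'item': 55, 'id': 71}, out=3

Final answer: 3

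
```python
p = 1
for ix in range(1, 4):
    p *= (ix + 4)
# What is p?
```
Trace:
  p=1
  p=5, ix=1
  p=30, ix=2
  p=210, ix=3

Final answer: 210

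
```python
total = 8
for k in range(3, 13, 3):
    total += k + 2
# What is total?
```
Trace:
  total=8
  total=13, k=3
  total=21, k=6
  total=32, k=9
  total=46, k=12

Final answer: 46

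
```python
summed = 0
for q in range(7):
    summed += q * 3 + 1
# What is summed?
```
Trace:
  summed=0
  summed=1, q=0
  summed=5, q=1
  summed=12, q=2
  summed=22, q=3
  summed=35, q=4
  summed=51, q=5
  summed=70, q=6

Final answer: 70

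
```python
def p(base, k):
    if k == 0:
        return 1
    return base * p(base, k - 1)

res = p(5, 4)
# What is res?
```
Call trace:
p(base=5, k=4)
  p(base=5, k=3)
    p(base=5, k=2)
      p(base=5, k=1)
        p(base=5, k=0)
        -> return 1
      -> return 5
    -> return 25
  -> return 125
-> return 625

Final answer: 625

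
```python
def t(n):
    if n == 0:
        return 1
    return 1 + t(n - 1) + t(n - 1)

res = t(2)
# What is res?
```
Call trace (a repeated sub-call is expanded the first time; later identical calls just restate its return value):
t(n=2)
  t(n=1)
    t(n=0)
    -> return 1
    t(n=0)
    -> return 1
  -> return 3
  t(n=1) -> return 3  (same call as traced above)
-> return 7

Final answer: 7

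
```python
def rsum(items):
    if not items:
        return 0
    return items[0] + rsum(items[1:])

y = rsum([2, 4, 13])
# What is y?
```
Call trace:
rsum(items=[2, 4, 13])
  rsum(items=[4, 13])
    rsum(items=[13])
      rsum(items=[])
      -> return 0
    -> return 13
  -> return 17
-> return 19

Final answer: 19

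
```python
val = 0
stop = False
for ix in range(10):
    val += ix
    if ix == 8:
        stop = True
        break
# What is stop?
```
Trace:
  val=0
  val=0, stop=False
  val=0, stop=False, ix=0
  val=1, stop=False, ix=1
  val=3, stop=False, ix=2
  val=6, stop=False, ix=3
  val=10, stop=False, ix=4
  val=15, stop=False, ix=5
  val=21, stop=False, ix=6
  val=28, stop=False, ix=7
  val=36, stop=True, ix=8

Final answer: True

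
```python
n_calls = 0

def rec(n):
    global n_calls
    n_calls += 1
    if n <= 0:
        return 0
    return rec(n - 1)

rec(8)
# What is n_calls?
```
Call trace:
rec(n=8)
  rec(n=7)
    rec(n=6)
      rec(n=5)
        rec(n=4)
          rec(n=3)
            rec(n=2)
              rec(n=1)
                rec(n=0)
                -> return 0
              -> return 0
            -> return 0
          -> return 0
        -> return 0
      -> return 0
    -> return 0
  -> return 0
-> return 0

n_calls is incremented once per call. rec is entered once for each n = 8, 7, 6, 5, 4, 3, 2, 1, 0 (the n <= 0 call returns without recursing), i.e. 8 + 1 calls.
n_calls = 9

Final answer: 9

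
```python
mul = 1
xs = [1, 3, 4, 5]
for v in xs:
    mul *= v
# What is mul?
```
Trace:
  mul=1
  mul=1, v=1
  mul=3, v=3
  mul=12, v=4
  mul=60, v=5

Final answer: 60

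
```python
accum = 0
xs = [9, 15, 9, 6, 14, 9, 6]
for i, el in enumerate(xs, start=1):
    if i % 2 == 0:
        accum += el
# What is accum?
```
Trace:
  accum=0
  accum=0, i=1, el=9
  accum=15, i=2, el=15
  accum=15, i=3, el=9
  accum=21, i=4, el=6
  accum=21, i=5, el=14
  accum=30, i=6, el=9
  accum=30, i=7, el=6

Final answer: 30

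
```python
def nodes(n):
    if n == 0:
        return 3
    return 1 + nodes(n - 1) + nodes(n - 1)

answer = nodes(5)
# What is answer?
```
Call trace (a repeated sub-call is expanded the first time; later identical calls just restate its return value):
nodes(n=5)
  nodes(n=4)
    nodes(n=3)
      nodes(n=2)
        nodes(n=1)
          nodes(n=0)
          -> return 3
          nodes(n=0)
          -> return 3
        -> return 7
        nodes(n=1) -> return 7  (same call as traced above)
      -> return 15
      nodes(n=2) -> return 15  (same call as traced above)
    -> return 31
    nodes(n=3) -> return 31  (same call as traced above)
  -> return 63
  nodes(n=4) -> return 63  (same call as traced above)
-> return 127

Final answer: 127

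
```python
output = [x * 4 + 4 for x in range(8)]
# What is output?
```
Trace:
  x=0
  x=1
  x=2
  x=3
  x=4
  x=5
  x=6
  x=7
  output=[4, 8, 12, 16, 20, 24, 28, 32]

Final answer: [4, 8, 12, 16, 20, 24, 28, 32]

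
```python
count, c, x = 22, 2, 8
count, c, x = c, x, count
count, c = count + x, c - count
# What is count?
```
Trace:
  count=22, c=2, x=8
  count=2, c=8, x=22
  count=24, c=6, x=22

Final answer: 24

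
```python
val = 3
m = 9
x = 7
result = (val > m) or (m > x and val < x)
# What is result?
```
Trace:
  val=3
  val=3, m=9
  val=3, m=9, x=7
  val=3, m=9, x=7, result=True

Final answer: True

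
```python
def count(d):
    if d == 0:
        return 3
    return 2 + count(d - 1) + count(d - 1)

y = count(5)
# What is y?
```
Call trace (a repeated sub-call is expanded the first time; later identical calls just restate its return value):
count(d=5)
  count(d=4)
    count(d=3)
      count(d=2)
        count(d=1)
          count(d=0)
          -> return 3
          count(d=0)
          -> return 3
        -> return 8
        count(d=1) -> return 8  (same call as traced above)
      -> return 18
      count(d=2) -> return 18  (same call as traced above)
    -> return 38
    count(d=3) -> return 38  (same call as traced above)
  -> return 78
  count(d=4) -> return 78  (same call as traced above)
-> return 158

Final answer: 158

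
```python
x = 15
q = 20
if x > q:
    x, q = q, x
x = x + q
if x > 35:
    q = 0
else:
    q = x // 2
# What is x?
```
Trace:
  x=15
  x=15, q=20
  x=15, q=20
  x=35, q=20
  x=35, q=17

Final answer: 35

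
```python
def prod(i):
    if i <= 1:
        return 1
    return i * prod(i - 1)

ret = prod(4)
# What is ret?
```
Call trace:
prod(i=4)
  prod(i=3)
    prod(i=2)
      prod(i=1)
      -> return 1
    -> return 2
  -> return 6
-> return 24

Final answer: 24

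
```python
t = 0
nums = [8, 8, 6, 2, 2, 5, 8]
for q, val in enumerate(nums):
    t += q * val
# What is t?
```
Trace:
  t=0
  t=0, q=0, val=8
  t=8, q=1, val=8
  t=20, q=2, val=6
  t=26, q=3, val=2
  t=34, q=4, val=2
  t=59, q=5, val=5
  t=107, q=6, val=8

Final answer: 107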